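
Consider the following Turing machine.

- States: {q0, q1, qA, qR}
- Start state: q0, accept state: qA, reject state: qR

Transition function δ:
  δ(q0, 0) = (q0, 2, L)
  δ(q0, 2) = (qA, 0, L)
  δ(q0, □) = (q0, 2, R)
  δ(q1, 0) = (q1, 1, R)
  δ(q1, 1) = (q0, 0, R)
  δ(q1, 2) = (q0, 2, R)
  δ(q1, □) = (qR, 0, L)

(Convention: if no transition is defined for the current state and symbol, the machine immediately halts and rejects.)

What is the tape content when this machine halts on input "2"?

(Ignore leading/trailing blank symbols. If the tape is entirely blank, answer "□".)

Execution trace:
Initial: [q0]2
Step 1: δ(q0, 2) = (qA, 0, L) → [qA]□0

The machine reaches the accept state qA and halts.

Final tape (ignoring leading/trailing blanks): 0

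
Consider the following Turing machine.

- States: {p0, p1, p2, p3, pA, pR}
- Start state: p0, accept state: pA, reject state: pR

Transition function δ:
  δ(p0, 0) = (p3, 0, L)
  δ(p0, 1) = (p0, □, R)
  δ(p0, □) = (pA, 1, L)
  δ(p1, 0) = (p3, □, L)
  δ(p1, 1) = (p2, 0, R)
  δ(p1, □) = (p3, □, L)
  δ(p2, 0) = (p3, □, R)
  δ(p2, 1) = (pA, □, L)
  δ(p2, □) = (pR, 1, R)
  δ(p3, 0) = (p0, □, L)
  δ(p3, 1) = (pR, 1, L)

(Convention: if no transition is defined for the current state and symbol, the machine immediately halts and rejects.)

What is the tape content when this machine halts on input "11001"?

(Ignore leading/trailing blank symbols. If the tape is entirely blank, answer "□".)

Execution trace:
Initial: [p0]11001
Step 1: δ(p0, 1) = (p0, □, R) → □[p0]1001
Step 2: δ(p0, 1) = (p0, □, R) → □□[p0]001
Step 3: δ(p0, 0) = (p3, 0, L) → □[p3]□001

No transition is defined for δ(p3, □). By convention the machine halts and rejects.

Final tape (ignoring leading/trailing blanks): 001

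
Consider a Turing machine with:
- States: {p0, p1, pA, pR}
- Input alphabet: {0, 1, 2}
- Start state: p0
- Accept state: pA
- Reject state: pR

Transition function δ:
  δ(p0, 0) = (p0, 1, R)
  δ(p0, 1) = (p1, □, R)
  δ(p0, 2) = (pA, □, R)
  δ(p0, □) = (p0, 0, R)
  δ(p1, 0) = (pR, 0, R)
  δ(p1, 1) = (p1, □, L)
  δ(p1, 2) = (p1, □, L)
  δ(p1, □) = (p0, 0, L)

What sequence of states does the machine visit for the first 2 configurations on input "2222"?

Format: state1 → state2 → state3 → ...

Execution trace:
Initial: [p0]2222
Step 1: δ(p0, 2) = (pA, □, R) → □[pA]222

The machine reaches the accept state pA and halts.

State sequence: p0 → pA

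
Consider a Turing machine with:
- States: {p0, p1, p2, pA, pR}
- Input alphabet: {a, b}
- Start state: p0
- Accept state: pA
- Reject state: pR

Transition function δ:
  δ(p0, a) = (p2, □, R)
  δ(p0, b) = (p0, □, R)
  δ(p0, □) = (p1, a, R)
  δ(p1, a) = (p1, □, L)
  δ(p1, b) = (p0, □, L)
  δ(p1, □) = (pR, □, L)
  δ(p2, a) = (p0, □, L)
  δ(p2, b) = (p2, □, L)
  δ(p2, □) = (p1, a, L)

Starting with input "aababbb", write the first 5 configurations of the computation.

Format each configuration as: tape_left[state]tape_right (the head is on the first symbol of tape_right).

Transitions applied:
Step 1: δ(p0, a) = (p2, □, R)
Step 2: δ(p2, a) = (p0, □, L)
Step 3: δ(p0, □) = (p1, a, R)
Step 4: δ(p1, □) = (pR, □, L)

The first 5 configurations are:
[p0]aababbb ⊢ □[p2]ababbb ⊢ [p0]□□babbb ⊢ a[p1]□babbb ⊢ [pR]a□babbb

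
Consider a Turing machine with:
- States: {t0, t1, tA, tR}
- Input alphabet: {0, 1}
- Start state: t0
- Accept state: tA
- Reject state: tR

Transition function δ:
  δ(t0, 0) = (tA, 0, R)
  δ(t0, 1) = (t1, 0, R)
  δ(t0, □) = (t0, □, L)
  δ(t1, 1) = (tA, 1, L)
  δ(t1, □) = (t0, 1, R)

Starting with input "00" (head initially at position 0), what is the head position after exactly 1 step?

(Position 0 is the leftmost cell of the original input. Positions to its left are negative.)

Execution trace (head position shown):
Step 0: [t0]00  (head at position 0)
Step 1: move right → 0[tA]0  (head at position 1)

After 1 step, the head is at position 1.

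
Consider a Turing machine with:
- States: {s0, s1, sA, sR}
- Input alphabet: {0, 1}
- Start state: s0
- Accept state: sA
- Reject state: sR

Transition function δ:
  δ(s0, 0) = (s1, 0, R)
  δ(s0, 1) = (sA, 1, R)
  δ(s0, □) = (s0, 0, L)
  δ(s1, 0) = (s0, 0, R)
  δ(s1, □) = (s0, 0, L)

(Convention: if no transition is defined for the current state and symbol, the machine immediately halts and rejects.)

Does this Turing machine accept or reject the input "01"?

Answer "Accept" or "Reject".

Execution trace:
Initial: [s0]01
Step 1: δ(s0, 0) = (s1, 0, R) → 0[s1]1

No transition is defined for δ(s1, 1). By convention the machine halts and rejects.

Answer: Reject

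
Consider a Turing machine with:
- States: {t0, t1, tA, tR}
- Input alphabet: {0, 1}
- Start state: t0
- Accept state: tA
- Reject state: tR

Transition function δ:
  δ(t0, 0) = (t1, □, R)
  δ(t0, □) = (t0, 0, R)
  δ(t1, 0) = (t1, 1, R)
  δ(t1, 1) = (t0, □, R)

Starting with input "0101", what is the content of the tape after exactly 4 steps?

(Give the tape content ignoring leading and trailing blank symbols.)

Execution trace:
Initial: [t0]0101
Step 1: δ(t0, 0) = (t1, □, R) → □[t1]101
Step 2: δ(t1, 1) = (t0, □, R) → □□[t0]01
Step 3: δ(t0, 0) = (t1, □, R) → □□□[t1]1
Step 4: δ(t1, 1) = (t0, □, R) → □□□□[t0]□

After 4 steps, the tape (ignoring leading/trailing blanks) is: □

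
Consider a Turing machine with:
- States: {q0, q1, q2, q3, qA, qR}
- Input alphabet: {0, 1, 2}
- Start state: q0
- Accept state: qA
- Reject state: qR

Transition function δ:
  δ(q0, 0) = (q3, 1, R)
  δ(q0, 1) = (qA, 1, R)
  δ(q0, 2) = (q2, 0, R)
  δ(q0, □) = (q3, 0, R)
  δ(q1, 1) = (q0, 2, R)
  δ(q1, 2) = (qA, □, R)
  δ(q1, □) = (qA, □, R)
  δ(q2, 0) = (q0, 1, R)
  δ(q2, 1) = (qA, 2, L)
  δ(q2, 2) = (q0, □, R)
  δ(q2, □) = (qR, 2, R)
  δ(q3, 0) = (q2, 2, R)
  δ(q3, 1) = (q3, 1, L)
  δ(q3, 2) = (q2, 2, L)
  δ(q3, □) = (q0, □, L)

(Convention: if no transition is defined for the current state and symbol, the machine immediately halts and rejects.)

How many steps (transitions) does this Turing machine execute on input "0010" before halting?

Execution trace:
Initial: [q0]0010
Step 1: δ(q0, 0) = (q3, 1, R) → 1[q3]010
Step 2: δ(q3, 0) = (q2, 2, R) → 12[q2]10
Step 3: δ(q2, 1) = (qA, 2, L) → 1[qA]220

The machine reaches the accept state qA and halts.

The machine executed 3 steps before halting.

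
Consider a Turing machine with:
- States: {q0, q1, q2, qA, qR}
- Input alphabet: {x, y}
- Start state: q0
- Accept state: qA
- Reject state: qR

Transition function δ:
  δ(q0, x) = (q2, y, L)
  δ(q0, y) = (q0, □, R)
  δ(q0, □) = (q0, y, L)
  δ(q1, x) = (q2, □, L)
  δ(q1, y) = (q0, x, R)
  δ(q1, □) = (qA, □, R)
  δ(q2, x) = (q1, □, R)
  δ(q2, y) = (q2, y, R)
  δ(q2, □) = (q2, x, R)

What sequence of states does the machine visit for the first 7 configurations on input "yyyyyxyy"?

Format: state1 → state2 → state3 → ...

Execution trace:
Initial: [q0]yyyyyxyy
Step 1: δ(q0, y) = (q0, □, R) → □[q0]yyyyxyy
Step 2: δ(q0, y) = (q0, □, R) → □□[q0]yyyxyy
Step 3: δ(q0, y) = (q0, □, R) → □□□[q0]yyxyy
Step 4: δ(q0, y) = (q0, □, R) → □□□□[q0]yxyy
Step 5: δ(q0, y) = (q0, □, R) → □□□□□[q0]xyy
Step 6: δ(q0, x) = (q2, y, L) → □□□□[q2]□yyy

State sequence: q0 → q0 → q0 → q0 → q0 → q0 → q2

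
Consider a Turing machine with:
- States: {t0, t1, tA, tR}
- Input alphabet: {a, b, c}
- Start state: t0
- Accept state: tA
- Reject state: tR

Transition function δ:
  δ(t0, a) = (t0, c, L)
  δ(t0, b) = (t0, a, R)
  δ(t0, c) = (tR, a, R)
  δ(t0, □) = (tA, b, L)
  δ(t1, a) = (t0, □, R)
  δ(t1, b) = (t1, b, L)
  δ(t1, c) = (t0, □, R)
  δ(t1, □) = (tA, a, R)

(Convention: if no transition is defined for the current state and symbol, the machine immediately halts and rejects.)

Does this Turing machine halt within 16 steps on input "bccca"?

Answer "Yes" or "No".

Execution trace:
Initial: [t0]bccca
Step 1: δ(t0, b) = (t0, a, R) → a[t0]ccca
Step 2: δ(t0, c) = (tR, a, R) → aa[tR]cca

The machine reaches the reject state tR and halts.
The machine halted after 2 steps (within the 16-step bound).

Answer: Yes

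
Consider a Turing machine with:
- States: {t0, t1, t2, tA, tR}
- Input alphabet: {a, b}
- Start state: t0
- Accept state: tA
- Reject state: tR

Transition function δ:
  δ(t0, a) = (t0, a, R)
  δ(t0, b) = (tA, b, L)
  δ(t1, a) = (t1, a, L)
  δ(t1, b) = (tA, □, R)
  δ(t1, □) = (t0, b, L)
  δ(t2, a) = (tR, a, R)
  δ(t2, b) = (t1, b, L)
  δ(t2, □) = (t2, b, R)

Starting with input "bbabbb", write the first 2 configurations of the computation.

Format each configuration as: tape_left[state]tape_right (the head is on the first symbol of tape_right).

Transitions applied:
Step 1: δ(t0, b) = (tA, b, L)

The first 2 configurations are:
[t0]bbabbb ⊢ [tA]□bbabbb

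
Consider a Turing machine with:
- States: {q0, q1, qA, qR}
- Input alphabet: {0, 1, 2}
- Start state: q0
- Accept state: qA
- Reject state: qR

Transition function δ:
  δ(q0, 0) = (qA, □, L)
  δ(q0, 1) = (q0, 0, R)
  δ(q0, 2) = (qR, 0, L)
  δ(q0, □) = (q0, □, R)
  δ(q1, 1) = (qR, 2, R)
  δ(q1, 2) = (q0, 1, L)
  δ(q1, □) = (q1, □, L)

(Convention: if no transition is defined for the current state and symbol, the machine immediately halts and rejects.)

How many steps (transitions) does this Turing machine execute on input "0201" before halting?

Execution trace:
Initial: [q0]0201
Step 1: δ(q0, 0) = (qA, □, L) → [qA]□□201

The machine reaches the accept state qA and halts.

The machine executed 1 step before halting.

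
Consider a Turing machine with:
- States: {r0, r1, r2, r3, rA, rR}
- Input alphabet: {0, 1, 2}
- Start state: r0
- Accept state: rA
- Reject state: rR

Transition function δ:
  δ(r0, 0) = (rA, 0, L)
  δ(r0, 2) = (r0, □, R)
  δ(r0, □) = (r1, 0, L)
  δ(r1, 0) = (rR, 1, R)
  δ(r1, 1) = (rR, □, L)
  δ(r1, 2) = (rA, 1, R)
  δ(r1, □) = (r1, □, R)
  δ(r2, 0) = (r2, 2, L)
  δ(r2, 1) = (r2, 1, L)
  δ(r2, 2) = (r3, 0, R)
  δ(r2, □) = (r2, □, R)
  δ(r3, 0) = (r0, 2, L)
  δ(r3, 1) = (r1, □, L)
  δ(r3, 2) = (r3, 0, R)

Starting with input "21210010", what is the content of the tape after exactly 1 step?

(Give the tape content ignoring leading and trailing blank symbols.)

Execution trace:
Initial: [r0]21210010
Step 1: δ(r0, 2) = (r0, □, R) → □[r0]1210010

No transition is defined for δ(r0, 1). By convention the machine halts and rejects.

After 1 step, the tape (ignoring leading/trailing blanks) is: 1210010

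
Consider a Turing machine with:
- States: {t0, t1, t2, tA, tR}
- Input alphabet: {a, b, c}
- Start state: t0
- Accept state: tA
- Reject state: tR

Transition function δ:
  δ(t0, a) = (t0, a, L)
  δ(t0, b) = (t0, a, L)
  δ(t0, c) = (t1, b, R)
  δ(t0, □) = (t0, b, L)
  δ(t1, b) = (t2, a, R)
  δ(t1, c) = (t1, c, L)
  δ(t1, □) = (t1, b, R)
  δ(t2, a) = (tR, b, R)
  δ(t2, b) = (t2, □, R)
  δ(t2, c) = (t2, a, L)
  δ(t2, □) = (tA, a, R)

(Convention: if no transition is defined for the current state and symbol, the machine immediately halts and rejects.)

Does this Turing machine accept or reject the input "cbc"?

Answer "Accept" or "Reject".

Execution trace:
Initial: [t0]cbc
Step 1: δ(t0, c) = (t1, b, R) → b[t1]bc
Step 2: δ(t1, b) = (t2, a, R) → ba[t2]c
Step 3: δ(t2, c) = (t2, a, L) → b[t2]aa
Step 4: δ(t2, a) = (tR, b, R) → bb[tR]a

The machine reaches the reject state tR and halts.

Answer: Reject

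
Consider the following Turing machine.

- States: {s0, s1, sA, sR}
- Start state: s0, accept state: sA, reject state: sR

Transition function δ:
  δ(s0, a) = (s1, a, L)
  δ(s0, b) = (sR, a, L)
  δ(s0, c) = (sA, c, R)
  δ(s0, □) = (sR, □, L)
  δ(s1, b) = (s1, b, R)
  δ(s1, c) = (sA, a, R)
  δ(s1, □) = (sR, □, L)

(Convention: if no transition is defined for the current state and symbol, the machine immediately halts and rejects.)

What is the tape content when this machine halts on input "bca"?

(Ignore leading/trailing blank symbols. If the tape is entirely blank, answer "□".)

Execution trace:
Initial: [s0]bca
Step 1: δ(s0, b) = (sR, a, L) → [sR]□aca

The machine reaches the reject state sR and halts.

Final tape (ignoring leading/trailing blanks): aca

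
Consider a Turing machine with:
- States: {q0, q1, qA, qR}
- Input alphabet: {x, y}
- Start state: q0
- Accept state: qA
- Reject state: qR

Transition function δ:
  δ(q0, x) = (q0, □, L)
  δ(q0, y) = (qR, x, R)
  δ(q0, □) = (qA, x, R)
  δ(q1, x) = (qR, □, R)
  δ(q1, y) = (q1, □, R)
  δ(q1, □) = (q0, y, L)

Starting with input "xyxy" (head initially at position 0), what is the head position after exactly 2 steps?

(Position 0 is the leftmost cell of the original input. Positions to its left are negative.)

Execution trace (head position shown):
Step 0: [q0]xyxy  (head at position 0)
Step 1: move left → [q0]□□yxy  (head at position -1)
Step 2: move right → x[qA]□yxy  (head at position 0)

After 2 steps, the head is at position 0.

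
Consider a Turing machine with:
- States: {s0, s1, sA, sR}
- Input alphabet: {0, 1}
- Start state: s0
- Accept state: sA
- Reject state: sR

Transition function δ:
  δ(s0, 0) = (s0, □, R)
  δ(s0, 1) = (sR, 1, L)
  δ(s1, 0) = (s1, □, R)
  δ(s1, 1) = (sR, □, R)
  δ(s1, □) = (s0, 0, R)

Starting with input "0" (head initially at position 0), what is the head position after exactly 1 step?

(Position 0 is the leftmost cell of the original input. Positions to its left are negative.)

Execution trace (head position shown):
Step 0: [s0]0  (head at position 0)
Step 1: move right → □[s0]□  (head at position 1)

After 1 step, the head is at position 1.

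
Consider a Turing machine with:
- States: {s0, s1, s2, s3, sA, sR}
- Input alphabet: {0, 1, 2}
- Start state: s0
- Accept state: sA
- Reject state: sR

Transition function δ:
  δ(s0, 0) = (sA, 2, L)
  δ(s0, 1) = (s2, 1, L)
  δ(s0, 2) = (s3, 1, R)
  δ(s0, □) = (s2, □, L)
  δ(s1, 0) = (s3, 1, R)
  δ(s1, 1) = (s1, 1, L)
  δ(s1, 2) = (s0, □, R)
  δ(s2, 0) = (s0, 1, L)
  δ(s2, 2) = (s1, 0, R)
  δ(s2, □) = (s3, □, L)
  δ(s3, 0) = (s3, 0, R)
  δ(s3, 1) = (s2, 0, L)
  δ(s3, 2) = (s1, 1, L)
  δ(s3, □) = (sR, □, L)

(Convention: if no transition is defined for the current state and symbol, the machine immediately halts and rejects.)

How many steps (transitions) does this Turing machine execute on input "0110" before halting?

Execution trace:
Initial: [s0]0110
Step 1: δ(s0, 0) = (sA, 2, L) → [sA]□2110

The machine reaches the accept state sA and halts.

The machine executed 1 step before halting.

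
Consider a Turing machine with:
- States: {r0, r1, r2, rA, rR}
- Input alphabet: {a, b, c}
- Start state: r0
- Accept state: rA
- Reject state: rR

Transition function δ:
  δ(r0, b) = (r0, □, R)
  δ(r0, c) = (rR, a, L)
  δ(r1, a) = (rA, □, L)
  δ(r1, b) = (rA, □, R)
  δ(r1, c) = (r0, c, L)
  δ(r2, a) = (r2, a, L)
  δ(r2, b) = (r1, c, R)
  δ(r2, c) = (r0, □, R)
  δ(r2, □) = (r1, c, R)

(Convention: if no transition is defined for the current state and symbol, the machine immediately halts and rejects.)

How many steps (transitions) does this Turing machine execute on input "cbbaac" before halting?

Execution trace:
Initial: [r0]cbbaac
Step 1: δ(r0, c) = (rR, a, L) → [rR]□abbaac

The machine reaches the reject state rR and halts.

The machine executed 1 step before halting.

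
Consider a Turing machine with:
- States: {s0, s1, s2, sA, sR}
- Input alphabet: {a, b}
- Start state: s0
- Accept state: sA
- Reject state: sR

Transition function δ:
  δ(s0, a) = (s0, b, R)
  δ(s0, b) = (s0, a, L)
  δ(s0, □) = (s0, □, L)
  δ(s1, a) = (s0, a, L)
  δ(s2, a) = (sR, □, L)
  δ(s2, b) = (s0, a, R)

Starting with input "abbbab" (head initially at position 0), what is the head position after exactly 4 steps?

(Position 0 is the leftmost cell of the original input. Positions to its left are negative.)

Execution trace (head position shown):
Step 0: [s0]abbbab  (head at position 0)
Step 1: move right → b[s0]bbbab  (head at position 1)
Step 2: move left → [s0]babbab  (head at position 0)
Step 3: move left → [s0]□aabbab  (head at position -1)
Step 4: move left → [s0]□□aabbab  (head at position -2)

After 4 steps, the head is at position -2.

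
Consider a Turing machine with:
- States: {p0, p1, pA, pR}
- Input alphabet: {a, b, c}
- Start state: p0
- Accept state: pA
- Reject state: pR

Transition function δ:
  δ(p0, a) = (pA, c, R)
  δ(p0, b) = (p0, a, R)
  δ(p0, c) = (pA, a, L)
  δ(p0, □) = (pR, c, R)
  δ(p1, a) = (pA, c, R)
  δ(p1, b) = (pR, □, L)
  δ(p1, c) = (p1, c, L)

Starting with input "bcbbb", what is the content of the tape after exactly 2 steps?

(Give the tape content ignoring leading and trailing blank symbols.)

Execution trace:
Initial: [p0]bcbbb
Step 1: δ(p0, b) = (p0, a, R) → a[p0]cbbb
Step 2: δ(p0, c) = (pA, a, L) → [pA]aabbb

The machine reaches the accept state pA and halts.

After 2 steps, the tape (ignoring leading/trailing blanks) is: aabbb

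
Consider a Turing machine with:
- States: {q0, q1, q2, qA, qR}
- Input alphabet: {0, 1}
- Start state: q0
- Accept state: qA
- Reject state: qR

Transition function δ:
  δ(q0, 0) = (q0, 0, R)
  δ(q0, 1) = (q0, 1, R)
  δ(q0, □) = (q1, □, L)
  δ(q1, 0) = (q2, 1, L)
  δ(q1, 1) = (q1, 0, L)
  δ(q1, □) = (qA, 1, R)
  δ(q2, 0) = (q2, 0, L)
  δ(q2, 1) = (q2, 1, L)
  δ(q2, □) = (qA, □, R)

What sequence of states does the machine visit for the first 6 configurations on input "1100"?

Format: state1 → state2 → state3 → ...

Execution trace:
Initial: [q0]1100
Step 1: δ(q0, 1) = (q0, 1, R) → 1[q0]100
Step 2: δ(q0, 1) = (q0, 1, R) → 11[q0]00
Step 3: δ(q0, 0) = (q0, 0, R) → 110[q0]0
Step 4: δ(q0, 0) = (q0, 0, R) → 1100[q0]□
Step 5: δ(q0, □) = (q1, □, L) → 110[q1]0□

State sequence: q0 → q0 → q0 → q0 → q0 → q1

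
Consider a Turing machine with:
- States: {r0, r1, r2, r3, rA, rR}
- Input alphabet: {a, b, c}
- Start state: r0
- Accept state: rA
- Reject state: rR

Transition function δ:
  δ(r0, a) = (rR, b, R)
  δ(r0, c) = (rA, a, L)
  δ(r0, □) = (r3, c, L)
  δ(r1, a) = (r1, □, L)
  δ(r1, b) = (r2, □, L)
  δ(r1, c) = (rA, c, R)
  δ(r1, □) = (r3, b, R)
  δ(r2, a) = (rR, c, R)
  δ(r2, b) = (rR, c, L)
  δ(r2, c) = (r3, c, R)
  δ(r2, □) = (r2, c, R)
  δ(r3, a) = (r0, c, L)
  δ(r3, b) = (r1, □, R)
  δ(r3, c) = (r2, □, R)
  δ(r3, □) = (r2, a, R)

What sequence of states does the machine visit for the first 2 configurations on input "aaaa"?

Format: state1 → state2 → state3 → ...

Execution trace:
Initial: [r0]aaaa
Step 1: δ(r0, a) = (rR, b, R) → b[rR]aaa

The machine reaches the reject state rR and halts.

State sequence: r0 → rR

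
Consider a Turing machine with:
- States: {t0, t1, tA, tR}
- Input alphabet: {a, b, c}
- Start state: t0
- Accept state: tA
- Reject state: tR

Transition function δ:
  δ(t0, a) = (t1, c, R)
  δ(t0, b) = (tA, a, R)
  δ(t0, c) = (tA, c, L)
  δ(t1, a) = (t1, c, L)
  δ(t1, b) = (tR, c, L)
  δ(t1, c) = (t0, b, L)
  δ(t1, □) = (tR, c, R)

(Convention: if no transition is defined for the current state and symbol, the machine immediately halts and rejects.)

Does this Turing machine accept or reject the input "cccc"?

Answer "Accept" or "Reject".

Execution trace:
Initial: [t0]cccc
Step 1: δ(t0, c) = (tA, c, L) → [tA]□cccc

The machine reaches the accept state tA and halts.

Answer: Accept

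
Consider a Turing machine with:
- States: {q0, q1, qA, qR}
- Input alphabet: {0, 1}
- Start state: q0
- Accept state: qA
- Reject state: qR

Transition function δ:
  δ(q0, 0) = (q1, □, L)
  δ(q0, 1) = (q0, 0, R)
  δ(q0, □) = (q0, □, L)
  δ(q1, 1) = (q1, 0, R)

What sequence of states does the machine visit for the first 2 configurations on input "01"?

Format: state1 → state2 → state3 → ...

Execution trace:
Initial: [q0]01
Step 1: δ(q0, 0) = (q1, □, L) → [q1]□□1

No transition is defined for δ(q1, □). By convention the machine halts and rejects.

State sequence: q0 → q1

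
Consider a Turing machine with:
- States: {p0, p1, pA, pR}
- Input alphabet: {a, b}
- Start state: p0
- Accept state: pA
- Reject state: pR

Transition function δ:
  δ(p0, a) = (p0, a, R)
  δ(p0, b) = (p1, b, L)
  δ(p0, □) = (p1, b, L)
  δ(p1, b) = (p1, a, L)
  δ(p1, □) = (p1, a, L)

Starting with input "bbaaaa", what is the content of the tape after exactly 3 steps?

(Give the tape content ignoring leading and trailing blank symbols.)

Execution trace:
Initial: [p0]bbaaaa
Step 1: δ(p0, b) = (p1, b, L) → [p1]□bbaaaa
Step 2: δ(p1, □) = (p1, a, L) → [p1]□abbaaaa
Step 3: δ(p1, □) = (p1, a, L) → [p1]□aabbaaaa

After 3 steps, the tape (ignoring leading/trailing blanks) is: aabbaaaa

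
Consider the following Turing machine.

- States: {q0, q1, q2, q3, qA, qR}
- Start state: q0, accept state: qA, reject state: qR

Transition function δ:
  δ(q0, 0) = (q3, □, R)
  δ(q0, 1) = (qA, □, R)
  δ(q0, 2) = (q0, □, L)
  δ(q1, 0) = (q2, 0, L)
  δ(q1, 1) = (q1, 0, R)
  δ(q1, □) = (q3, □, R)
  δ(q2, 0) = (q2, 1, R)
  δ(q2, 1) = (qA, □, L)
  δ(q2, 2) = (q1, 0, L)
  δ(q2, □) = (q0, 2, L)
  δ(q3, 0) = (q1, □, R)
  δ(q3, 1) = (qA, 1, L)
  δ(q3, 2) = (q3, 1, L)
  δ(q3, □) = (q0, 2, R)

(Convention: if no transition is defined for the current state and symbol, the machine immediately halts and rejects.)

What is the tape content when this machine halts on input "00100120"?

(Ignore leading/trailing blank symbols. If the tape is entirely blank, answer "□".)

Execution trace:
Initial: [q0]00100120
Step 1: δ(q0, 0) = (q3, □, R) → □[q3]0100120
Step 2: δ(q3, 0) = (q1, □, R) → □□[q1]100120
Step 3: δ(q1, 1) = (q1, 0, R) → □□0[q1]00120
Step 4: δ(q1, 0) = (q2, 0, L) → □□[q2]000120
Step 5: δ(q2, 0) = (q2, 1, R) → □□1[q2]00120
Step 6: δ(q2, 0) = (q2, 1, R) → □□11[q2]0120
Step 7: δ(q2, 0) = (q2, 1, R) → □□111[q2]120
Step 8: δ(q2, 1) = (qA, □, L) → □□11[qA]1□20

The machine reaches the accept state qA and halts.

Final tape (ignoring leading/trailing blanks): 111□20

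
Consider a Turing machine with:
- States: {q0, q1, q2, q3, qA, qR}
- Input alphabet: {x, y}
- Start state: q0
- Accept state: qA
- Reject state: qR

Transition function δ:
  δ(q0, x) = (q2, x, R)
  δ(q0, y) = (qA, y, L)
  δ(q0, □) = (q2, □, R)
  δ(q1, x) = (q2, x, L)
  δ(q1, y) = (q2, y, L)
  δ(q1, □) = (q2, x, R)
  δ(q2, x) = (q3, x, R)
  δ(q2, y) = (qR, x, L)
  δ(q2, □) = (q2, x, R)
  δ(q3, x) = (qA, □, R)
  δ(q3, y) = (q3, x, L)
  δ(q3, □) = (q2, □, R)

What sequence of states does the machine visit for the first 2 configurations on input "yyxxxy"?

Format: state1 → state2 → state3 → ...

Execution trace:
Initial: [q0]yyxxxy
Step 1: δ(q0, y) = (qA, y, L) → [qA]□yyxxxy

The machine reaches the accept state qA and halts.

State sequence: q0 → qA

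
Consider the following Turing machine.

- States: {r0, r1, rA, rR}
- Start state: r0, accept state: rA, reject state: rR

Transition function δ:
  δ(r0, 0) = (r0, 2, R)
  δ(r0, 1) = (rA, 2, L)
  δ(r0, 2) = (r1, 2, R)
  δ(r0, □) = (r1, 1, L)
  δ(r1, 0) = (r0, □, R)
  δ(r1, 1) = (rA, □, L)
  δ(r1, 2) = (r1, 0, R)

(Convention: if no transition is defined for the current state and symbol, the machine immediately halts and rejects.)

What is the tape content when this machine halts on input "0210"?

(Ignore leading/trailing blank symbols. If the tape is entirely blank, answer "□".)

Execution trace:
Initial: [r0]0210
Step 1: δ(r0, 0) = (r0, 2, R) → 2[r0]210
Step 2: δ(r0, 2) = (r1, 2, R) → 22[r1]10
Step 3: δ(r1, 1) = (rA, □, L) → 2[rA]2□0

The machine reaches the accept state rA and halts.

Final tape (ignoring leading/trailing blanks): 22□0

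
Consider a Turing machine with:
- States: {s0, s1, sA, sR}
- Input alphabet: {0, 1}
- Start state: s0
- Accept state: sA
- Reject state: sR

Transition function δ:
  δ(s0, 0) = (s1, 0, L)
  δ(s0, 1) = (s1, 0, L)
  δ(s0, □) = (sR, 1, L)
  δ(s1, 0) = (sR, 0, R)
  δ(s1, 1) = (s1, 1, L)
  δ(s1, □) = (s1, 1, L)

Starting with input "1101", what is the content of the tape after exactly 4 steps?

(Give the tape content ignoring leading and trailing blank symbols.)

Execution trace:
Initial: [s0]1101
Step 1: δ(s0, 1) = (s1, 0, L) → [s1]□0101
Step 2: δ(s1, □) = (s1, 1, L) → [s1]□10101
Step 3: δ(s1, □) = (s1, 1, L) → [s1]□110101
Step 4: δ(s1, □) = (s1, 1, L) → [s1]□1110101

After 4 steps, the tape (ignoring leading/trailing blanks) is: 1110101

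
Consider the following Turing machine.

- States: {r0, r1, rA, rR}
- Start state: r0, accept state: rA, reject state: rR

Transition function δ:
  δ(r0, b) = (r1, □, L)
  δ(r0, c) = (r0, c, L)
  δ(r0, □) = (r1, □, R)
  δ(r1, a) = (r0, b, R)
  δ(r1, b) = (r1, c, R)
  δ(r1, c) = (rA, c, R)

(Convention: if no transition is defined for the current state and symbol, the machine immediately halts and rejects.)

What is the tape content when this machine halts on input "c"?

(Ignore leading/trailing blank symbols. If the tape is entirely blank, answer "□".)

Execution trace:
Initial: [r0]c
Step 1: δ(r0, c) = (r0, c, L) → [r0]□c
Step 2: δ(r0, □) = (r1, □, R) → □[r1]c
Step 3: δ(r1, c) = (rA, c, R) → □c[rA]□

The machine reaches the accept state rA and halts.

Final tape (ignoring leading/trailing blanks): c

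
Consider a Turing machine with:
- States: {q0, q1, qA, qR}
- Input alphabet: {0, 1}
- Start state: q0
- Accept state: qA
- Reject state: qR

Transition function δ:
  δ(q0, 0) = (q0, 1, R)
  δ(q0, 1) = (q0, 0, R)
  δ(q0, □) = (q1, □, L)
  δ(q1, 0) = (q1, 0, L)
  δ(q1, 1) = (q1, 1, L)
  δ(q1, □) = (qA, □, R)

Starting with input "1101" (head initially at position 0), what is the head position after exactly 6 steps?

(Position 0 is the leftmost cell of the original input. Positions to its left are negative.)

Execution trace (head position shown):
Step 0: [q0]1101  (head at position 0)
Step 1: move right → 0[q0]101  (head at position 1)
Step 2: move right → 00[q0]01  (head at position 2)
Step 3: move right → 001[q0]1  (head at position 3)
Step 4: move right → 0010[q0]□  (head at position 4)
Step 5: move left → 001[q1]0□  (head at position 3)
Step 6: move left → 00[q1]10□  (head at position 2)

After 6 steps, the head is at position 2.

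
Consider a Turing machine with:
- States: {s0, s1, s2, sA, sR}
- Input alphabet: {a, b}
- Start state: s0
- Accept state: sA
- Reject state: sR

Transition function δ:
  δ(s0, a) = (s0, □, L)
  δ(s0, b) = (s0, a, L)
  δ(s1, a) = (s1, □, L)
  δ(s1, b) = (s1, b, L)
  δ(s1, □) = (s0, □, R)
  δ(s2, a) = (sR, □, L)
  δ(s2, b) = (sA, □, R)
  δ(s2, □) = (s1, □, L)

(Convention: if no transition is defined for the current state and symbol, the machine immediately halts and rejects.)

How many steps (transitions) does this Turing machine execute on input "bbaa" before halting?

Execution trace:
Initial: [s0]bbaa
Step 1: δ(s0, b) = (s0, a, L) → [s0]□abaa

No transition is defined for δ(s0, □). By convention the machine halts and rejects.

The machine executed 1 step before halting.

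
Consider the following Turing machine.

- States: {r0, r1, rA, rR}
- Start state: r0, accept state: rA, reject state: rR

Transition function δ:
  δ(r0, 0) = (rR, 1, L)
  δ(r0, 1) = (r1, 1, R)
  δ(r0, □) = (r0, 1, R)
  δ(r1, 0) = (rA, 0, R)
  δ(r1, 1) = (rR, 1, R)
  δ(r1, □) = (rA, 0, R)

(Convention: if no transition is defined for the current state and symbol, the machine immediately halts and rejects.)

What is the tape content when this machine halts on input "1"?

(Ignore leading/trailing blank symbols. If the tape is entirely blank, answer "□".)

Execution trace:
Initial: [r0]1
Step 1: δ(r0, 1) = (r1, 1, R) → 1[r1]□
Step 2: δ(r1, □) = (rA, 0, R) → 10[rA]□

The machine reaches the accept state rA and halts.

Final tape (ignoring leading/trailing blanks): 10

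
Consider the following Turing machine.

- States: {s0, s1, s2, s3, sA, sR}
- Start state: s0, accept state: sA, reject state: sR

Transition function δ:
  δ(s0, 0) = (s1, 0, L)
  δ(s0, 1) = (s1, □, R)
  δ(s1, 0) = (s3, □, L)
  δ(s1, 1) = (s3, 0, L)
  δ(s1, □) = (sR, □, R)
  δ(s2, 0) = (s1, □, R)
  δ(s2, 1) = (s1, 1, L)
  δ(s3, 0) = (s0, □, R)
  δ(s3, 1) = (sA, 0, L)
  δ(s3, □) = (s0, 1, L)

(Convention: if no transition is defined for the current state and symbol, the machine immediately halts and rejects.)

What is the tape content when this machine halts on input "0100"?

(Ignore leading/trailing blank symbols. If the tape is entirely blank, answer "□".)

Execution trace:
Initial: [s0]0100
Step 1: δ(s0, 0) = (s1, 0, L) → [s1]□0100
Step 2: δ(s1, □) = (sR, □, R) → □[sR]0100

The machine reaches the reject state sR and halts.

Final tape (ignoring leading/trailing blanks): 0100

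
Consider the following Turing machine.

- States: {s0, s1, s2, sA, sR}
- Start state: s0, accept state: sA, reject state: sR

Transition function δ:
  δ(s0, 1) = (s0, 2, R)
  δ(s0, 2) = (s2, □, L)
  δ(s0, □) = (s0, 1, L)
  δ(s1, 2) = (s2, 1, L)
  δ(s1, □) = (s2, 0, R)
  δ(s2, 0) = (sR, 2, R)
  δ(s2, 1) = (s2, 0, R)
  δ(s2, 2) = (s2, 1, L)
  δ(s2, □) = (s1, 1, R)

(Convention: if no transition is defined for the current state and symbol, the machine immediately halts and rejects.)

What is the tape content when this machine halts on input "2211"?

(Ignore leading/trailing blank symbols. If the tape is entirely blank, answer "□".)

Execution trace:
Initial: [s0]2211
Step 1: δ(s0, 2) = (s2, □, L) → [s2]□□211
Step 2: δ(s2, □) = (s1, 1, R) → 1[s1]□211
Step 3: δ(s1, □) = (s2, 0, R) → 10[s2]211
Step 4: δ(s2, 2) = (s2, 1, L) → 1[s2]0111
Step 5: δ(s2, 0) = (sR, 2, R) → 12[sR]111

The machine reaches the reject state sR and halts.

Final tape (ignoring leading/trailing blanks): 12111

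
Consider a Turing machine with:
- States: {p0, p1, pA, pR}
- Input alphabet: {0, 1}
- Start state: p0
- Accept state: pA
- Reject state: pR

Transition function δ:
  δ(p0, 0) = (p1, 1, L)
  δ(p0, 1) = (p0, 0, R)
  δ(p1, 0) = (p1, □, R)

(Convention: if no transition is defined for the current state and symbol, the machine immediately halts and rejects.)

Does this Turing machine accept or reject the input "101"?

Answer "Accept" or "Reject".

Execution trace:
Initial: [p0]101
Step 1: δ(p0, 1) = (p0, 0, R) → 0[p0]01
Step 2: δ(p0, 0) = (p1, 1, L) → [p1]011
Step 3: δ(p1, 0) = (p1, □, R) → □[p1]11

No transition is defined for δ(p1, 1). By convention the machine halts and rejects.

Answer: Reject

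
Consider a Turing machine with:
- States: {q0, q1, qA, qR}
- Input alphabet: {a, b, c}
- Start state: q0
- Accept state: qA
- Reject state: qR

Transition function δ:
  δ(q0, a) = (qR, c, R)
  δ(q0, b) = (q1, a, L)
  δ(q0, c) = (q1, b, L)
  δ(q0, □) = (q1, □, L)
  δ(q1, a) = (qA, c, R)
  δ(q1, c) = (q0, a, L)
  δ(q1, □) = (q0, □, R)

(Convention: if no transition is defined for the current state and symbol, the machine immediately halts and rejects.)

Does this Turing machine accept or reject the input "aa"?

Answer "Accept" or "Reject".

Execution trace:
Initial: [q0]aa
Step 1: δ(q0, a) = (qR, c, R) → c[qR]a

The machine reaches the reject state qR and halts.

Answer: Reject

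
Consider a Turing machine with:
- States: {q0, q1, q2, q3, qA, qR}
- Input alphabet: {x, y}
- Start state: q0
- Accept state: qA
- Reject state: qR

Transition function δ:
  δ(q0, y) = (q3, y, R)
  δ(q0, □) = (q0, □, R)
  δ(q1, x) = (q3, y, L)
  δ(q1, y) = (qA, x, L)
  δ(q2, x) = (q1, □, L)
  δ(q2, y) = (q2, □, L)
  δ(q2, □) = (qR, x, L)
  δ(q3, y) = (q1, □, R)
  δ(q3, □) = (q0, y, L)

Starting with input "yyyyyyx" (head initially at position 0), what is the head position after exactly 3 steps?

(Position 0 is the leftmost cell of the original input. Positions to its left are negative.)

Execution trace (head position shown):
Step 0: [q0]yyyyyyx  (head at position 0)
Step 1: move right → y[q3]yyyyyx  (head at position 1)
Step 2: move right → y□[q1]yyyyx  (head at position 2)
Step 3: move left → y[qA]□xyyyx  (head at position 1)

After 3 steps, the head is at position 1.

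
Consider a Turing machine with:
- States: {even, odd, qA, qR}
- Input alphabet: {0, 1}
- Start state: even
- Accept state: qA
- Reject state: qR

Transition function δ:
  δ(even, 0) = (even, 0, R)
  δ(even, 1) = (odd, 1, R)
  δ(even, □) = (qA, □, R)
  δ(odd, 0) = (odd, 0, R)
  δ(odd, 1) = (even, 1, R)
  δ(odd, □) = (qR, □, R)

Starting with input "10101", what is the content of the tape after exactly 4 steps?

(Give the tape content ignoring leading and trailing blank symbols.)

Execution trace:
Initial: [even]10101
Step 1: δ(even, 1) = (odd, 1, R) → 1[odd]0101
Step 2: δ(odd, 0) = (odd, 0, R) → 10[odd]101
Step 3: δ(odd, 1) = (even, 1, R) → 101[even]01
Step 4: δ(even, 0) = (even, 0, R) → 1010[even]1

After 4 steps, the tape (ignoring leading/trailing blanks) is: 10101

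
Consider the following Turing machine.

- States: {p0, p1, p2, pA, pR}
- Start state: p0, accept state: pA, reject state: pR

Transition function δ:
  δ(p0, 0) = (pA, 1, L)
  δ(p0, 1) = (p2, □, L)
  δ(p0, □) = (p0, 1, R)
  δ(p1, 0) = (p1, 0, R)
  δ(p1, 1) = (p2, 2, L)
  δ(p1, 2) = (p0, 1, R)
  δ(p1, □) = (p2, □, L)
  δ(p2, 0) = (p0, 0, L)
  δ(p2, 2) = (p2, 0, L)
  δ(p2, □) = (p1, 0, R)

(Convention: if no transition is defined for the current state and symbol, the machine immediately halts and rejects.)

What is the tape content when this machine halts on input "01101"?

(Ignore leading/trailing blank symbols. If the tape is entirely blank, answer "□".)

Execution trace:
Initial: [p0]01101
Step 1: δ(p0, 0) = (pA, 1, L) → [pA]□11101

The machine reaches the accept state pA and halts.

Final tape (ignoring leading/trailing blanks): 11101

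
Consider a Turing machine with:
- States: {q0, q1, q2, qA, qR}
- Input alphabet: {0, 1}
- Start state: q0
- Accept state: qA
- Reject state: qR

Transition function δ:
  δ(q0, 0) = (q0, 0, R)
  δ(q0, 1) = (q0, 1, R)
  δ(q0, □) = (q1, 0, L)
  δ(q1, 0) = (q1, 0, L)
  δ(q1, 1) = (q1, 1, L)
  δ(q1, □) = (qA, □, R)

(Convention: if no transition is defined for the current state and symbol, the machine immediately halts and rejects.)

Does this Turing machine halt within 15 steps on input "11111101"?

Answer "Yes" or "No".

Execution trace:
Initial: [q0]11111101
Step 1: δ(q0, 1) = (q0, 1, R) → 1[q0]1111101
Step 2: δ(q0, 1) = (q0, 1, R) → 11[q0]111101
Step 3: δ(q0, 1) = (q0, 1, R) → 111[q0]11101
Step 4: δ(q0, 1) = (q0, 1, R) → 1111[q0]1101
Step 5: δ(q0, 1) = (q0, 1, R) → 11111[q0]101
Step 6: δ(q0, 1) = (q0, 1, R) → 111111[q0]01
Step 7: δ(q0, 0) = (q0, 0, R) → 1111110[q0]1
Step 8: δ(q0, 1) = (q0, 1, R) → 11111101[q0]□
Step 9: δ(q0, □) = (q1, 0, L) → 1111110[q1]10
Step 10: δ(q1, 1) = (q1, 1, L) → 111111[q1]010
Step 11: δ(q1, 0) = (q1, 0, L) → 11111[q1]1010
Step 12: δ(q1, 1) = (q1, 1, L) → 1111[q1]11010
Step 13: δ(q1, 1) = (q1, 1, L) → 111[q1]111010
Step 14: δ(q1, 1) = (q1, 1, L) → 11[q1]1111010
Step 15: δ(q1, 1) = (q1, 1, L) → 1[q1]11111010

The machine has not reached a halting state after 15 steps.
The machine did not halt within the 15-step bound.

Answer: No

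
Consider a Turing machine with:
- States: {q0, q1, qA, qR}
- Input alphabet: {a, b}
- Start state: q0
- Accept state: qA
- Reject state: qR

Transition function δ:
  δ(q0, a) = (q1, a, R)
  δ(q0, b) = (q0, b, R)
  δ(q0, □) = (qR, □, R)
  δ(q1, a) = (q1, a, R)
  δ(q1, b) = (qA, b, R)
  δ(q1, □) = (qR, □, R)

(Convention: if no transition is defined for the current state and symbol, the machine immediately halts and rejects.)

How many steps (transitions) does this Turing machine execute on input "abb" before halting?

Execution trace:
Initial: [q0]abb
Step 1: δ(q0, a) = (q1, a, R) → a[q1]bb
Step 2: δ(q1, b) = (qA, b, R) → ab[qA]b

The machine reaches the accept state qA and halts.

The machine executed 2 steps before halting.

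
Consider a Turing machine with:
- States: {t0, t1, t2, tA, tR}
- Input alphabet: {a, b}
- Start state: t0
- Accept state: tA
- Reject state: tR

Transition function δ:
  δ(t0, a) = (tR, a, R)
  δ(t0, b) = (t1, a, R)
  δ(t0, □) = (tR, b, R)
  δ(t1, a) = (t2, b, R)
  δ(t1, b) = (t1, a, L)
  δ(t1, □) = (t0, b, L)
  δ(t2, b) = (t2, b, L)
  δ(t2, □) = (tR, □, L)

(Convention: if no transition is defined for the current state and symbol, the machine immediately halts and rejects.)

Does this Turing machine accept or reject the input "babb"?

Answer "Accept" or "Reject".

Execution trace:
Initial: [t0]babb
Step 1: δ(t0, b) = (t1, a, R) → a[t1]abb
Step 2: δ(t1, a) = (t2, b, R) → ab[t2]bb
Step 3: δ(t2, b) = (t2, b, L) → a[t2]bbb
Step 4: δ(t2, b) = (t2, b, L) → [t2]abbb

No transition is defined for δ(t2, a). By convention the machine halts and rejects.

Answer: Reject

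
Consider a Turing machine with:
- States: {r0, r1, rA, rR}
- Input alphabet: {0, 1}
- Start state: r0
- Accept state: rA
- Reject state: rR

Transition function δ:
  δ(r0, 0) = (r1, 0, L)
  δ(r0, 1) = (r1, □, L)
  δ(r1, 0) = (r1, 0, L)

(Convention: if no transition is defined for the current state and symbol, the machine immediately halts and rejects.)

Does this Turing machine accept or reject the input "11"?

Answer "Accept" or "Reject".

Execution trace:
Initial: [r0]11
Step 1: δ(r0, 1) = (r1, □, L) → [r1]□□1

No transition is defined for δ(r1, □). By convention the machine halts and rejects.

Answer: Reject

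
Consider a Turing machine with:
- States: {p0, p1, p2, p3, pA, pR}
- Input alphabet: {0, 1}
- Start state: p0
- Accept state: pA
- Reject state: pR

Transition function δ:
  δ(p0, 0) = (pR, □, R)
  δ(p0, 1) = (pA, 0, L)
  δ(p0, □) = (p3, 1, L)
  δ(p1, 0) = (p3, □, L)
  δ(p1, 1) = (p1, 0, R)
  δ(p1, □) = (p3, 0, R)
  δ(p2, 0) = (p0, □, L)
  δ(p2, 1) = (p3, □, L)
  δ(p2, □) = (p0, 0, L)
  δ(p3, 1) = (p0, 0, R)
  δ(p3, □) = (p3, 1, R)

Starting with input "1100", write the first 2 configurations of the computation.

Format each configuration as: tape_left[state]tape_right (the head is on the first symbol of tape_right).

Transitions applied:
Step 1: δ(p0, 1) = (pA, 0, L)

The first 2 configurations are:
[p0]1100 ⊢ [pA]□0100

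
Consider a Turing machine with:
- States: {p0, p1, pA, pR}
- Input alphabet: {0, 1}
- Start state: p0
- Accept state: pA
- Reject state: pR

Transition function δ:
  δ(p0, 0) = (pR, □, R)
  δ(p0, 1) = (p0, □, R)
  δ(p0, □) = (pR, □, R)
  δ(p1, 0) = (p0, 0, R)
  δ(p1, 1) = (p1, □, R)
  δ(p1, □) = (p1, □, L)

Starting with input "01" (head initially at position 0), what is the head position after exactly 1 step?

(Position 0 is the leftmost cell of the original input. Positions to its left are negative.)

Execution trace (head position shown):
Step 0: [p0]01  (head at position 0)
Step 1: move right → □[pR]1  (head at position 1)

After 1 step, the head is at position 1.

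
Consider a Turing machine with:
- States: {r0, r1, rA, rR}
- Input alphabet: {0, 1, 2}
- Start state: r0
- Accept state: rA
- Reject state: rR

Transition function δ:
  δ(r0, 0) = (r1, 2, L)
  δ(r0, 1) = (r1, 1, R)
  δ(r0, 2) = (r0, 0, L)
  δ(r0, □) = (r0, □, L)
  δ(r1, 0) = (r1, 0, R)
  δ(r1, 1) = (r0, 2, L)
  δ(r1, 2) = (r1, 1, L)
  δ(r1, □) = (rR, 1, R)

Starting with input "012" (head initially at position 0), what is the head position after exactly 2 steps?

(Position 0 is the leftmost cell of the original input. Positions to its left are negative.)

Execution trace (head position shown):
Step 0: [r0]012  (head at position 0)
Step 1: move left → [r1]□212  (head at position -1)
Step 2: move right → 1[rR]212  (head at position 0)

After 2 steps, the head is at position 0.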